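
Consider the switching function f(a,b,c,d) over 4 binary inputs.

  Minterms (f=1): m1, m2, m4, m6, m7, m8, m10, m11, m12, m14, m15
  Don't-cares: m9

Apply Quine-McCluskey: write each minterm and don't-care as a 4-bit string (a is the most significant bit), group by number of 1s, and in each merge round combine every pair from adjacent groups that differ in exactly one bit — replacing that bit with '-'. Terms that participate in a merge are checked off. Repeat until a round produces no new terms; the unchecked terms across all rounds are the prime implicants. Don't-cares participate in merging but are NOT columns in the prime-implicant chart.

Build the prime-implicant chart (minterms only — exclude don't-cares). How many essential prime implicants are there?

Round 0: 0001✓ 0010✓ 0100✓ 0110✓ 0111✓ 1000✓ 1001✓ 1010✓ 1011✓ 1100✓ 1110✓ 1111✓
Round 1: -001 -010✓ -100✓ -110✓ -111✓ 0-10✓ 01-0✓ 011-✓ 1-00✓ 1-10✓ 1-11✓ 10-0✓ 10-1✓ 100-✓ 101-✓ 11-0✓ 111-✓
Round 2: --10 -1-0 -11- 1--0 1-1- 10--
PIs = {--10, -001, -1-0, -11-, 1--0, 1-1-, 10--}
Coverage chart:
  m1: -001 ←essential
  m2: --10 ←essential
  m4: -1-0 ←essential
  m6: --10,-1-0,-11-
  m7: -11- ←essential
  m8: 1--0,10--
  m10: --10,1--0,1-1-,10--
  m11: 1-1-,10--
  m12: -1-0,1--0
  m14: --10,-1-0,-11-,1--0,1-1-
  m15: -11-,1-1-
Essential: --10, -001, -1-0, -11-

4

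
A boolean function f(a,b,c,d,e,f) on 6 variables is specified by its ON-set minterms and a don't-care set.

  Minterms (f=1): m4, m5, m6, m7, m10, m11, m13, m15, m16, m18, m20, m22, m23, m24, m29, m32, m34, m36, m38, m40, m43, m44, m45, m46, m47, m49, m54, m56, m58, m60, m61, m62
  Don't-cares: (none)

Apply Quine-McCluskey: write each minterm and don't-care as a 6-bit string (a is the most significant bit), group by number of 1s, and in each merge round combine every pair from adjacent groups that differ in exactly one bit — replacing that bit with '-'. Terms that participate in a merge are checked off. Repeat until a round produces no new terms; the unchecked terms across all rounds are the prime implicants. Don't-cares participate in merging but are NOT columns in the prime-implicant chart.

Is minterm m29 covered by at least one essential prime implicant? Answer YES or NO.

YES

[col 0] 000100*, 000101*, 000110*, 000111*, 001010*, 001011*, 001101*, 001111*, 010000*, 010010*, 010100*, 010110*, 010111*, 011000*, 011101*, 100000*, 100010*, 100100*, 100110*, 101000*, 101011*, 101100*, 101101*, 101110*, 101111*, 110001, 110110*, 111000*, 111010*, 111100*, 111101*, 111110*
[col 1] -00100*, -00110*, -01011*, -01101*, -01111*, -10110*, -11000, -11101*, 0-0100*, 0-0110*, 0-0111*, 0-1101*, 00-101*, 00-111*, 0001-0*, 0001-1*, 00010-*, 00011-*, 001-11*, 00101-, 0011-1*, 01-000, 010-00*, 010-10*, 0100-0*, 0101-0*, 01011-*, 1-0110*, 1-1000*, 1-1100*, 1-1101*, 1-1110*, 10-000*, 10-100*, 10-110*, 100-00*, 100-10*, 1000-0*, 1001-0*, 101-00*, 101-11*, 1011-0*, 1011-1*, 10110-*, 10111-*, 11-110*, 111-00*, 111-10*, 1110-0*, 1111-0*, 11110-*
[col 2] --0110, --1101, -001-0, -01-11, -011-1, 0-01-0, 0-011-, 00-1-1, 0001--, 010--0, 1--110, 1-1-00, 1-11-0, 1-110-, 10--00, 10-1-0, 100--0, 1011--, 111--0
Prime implicants: --0110, --1101, -001-0, -01-11, -011-1, -11000, 0-01-0, 0-011-, 00-1-1, 0001--, 00101-, 01-000, 010--0, 1--110, 1-1-00, 1-11-0, 1-110-, 10--00, 10-1-0, 100--0, 1011--, 110001, 111--0
PI chart (minterm → PIs covering it):
  4 | -001-0,0-01-0,0001--
  5 | 00-1-1,0001--
  6 | --0110,-001-0,0-01-0,0-011-,0001--
  7 | 0-011-,00-1-1,0001--
  10 | 00101-  (sole → essential)
  11 | -01-11,00101-
  13 | --1101,-011-1,00-1-1
  15 | -01-11,-011-1,00-1-1
  16 | 01-000,010--0
  18 | 010--0  (sole → essential)
  20 | 0-01-0,010--0
  22 | --0110,0-01-0,0-011-,010--0
  23 | 0-011-  (sole → essential)
  24 | -11000,01-000
  29 | --1101  (sole → essential)
  32 | 10--00,100--0
  34 | 100--0  (sole → essential)
  36 | -001-0,10--00,10-1-0,100--0
  38 | --0110,-001-0,1--110,10-1-0,100--0
  40 | 1-1-00,10--00
  43 | -01-11  (sole → essential)
  44 | 1-1-00,1-11-0,1-110-,10--00,10-1-0,1011--
  45 | --1101,-011-1,1-110-,1011--
  46 | 1--110,1-11-0,10-1-0,1011--
  47 | -01-11,-011-1,1011--
  49 | 110001  (sole → essential)
  54 | --0110,1--110
  56 | -11000,1-1-00,111--0
  58 | 111--0  (sole → essential)
  60 | 1-1-00,1-11-0,1-110-,111--0
  61 | --1101,1-110-
  62 | 1--110,1-11-0,111--0
Essential prime implicants: --1101, -01-11, 0-011-, 00101-, 010--0, 100--0, 110001, 111--0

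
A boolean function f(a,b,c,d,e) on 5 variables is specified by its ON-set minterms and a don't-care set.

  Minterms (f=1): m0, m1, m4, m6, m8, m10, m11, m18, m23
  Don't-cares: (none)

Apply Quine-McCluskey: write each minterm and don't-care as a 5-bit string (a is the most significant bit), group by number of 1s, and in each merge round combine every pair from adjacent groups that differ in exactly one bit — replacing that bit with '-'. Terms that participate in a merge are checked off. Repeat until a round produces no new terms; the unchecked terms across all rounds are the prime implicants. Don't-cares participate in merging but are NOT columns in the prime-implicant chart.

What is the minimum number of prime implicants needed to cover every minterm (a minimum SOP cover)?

[col 0] 00000*, 00001*, 00100*, 00110*, 01000*, 01010*, 01011*, 10010, 10111
[col 1] 0-000, 00-00, 0000-, 001-0, 010-0, 0101-
Prime implicants: 0-000, 00-00, 0000-, 001-0, 010-0, 0101-, 10010, 10111
PI chart (minterm → PIs covering it):
  0 | 0-000,00-00,0000-
  1 | 0000-  (sole → essential)
  4 | 00-00,001-0
  6 | 001-0  (sole → essential)
  8 | 0-000,010-0
  10 | 010-0,0101-
  11 | 0101-  (sole → essential)
  18 | 10010  (sole → essential)
  23 | 10111  (sole → essential)
Essential prime implicants: 0000-, 001-0, 0101-, 10010, 10111
Petrick residual → 0-000
Minimum SOP uses 6 PIs: a'c'd'e' + a'b'c'd' + a'b'ce' + a'bc'd + ab'c'de' + ab'cde

6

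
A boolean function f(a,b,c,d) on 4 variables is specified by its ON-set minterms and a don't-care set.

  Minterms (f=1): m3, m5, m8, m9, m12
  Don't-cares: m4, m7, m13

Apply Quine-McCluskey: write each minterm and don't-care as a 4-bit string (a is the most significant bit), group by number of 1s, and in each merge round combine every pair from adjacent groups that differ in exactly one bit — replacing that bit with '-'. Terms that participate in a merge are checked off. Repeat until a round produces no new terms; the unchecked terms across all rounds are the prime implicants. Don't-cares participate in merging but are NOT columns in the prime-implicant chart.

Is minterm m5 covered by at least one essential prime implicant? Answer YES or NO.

NO

size-2^0 implicants → 0011(✓)  0100(✓)  0101(✓)  0111(✓)  1000(✓)  1001(✓)  1100(✓)  1101(✓)
size-2^1 implicants → -100(✓)  -101(✓)  0-11  01-1  010-(✓)  1-00(✓)  1-01(✓)  100-(✓)  110-(✓)
size-2^2 implicants → -10-  1-0-
Unchecked terms (primes): -10-, 0-11, 01-1, 1-0-
Minterm coverage:
  m3 ⊆ 0-11 [E]
  m5 ⊆ -10-,01-1
  m8 ⊆ 1-0- [E]
  m9 ⊆ 1-0- [E]
  m12 ⊆ -10-,1-0-
E = {0-11, 1-0-}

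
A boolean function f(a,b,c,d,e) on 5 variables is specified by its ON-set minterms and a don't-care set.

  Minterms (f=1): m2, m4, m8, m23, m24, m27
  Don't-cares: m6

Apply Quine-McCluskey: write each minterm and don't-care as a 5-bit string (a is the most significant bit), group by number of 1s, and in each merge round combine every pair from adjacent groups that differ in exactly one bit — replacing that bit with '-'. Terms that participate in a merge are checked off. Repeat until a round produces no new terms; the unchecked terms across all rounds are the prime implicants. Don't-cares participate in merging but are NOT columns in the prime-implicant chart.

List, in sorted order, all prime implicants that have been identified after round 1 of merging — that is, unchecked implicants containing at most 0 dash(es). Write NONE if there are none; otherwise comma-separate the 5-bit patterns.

10111, 11011

Round 0: 00010✓ 00100✓ 00110✓ 01000✓ 10111 11000✓ 11011
Round 1: -1000 00-10 001-0
PIs = {-1000, 00-10, 001-0, 10111, 11011}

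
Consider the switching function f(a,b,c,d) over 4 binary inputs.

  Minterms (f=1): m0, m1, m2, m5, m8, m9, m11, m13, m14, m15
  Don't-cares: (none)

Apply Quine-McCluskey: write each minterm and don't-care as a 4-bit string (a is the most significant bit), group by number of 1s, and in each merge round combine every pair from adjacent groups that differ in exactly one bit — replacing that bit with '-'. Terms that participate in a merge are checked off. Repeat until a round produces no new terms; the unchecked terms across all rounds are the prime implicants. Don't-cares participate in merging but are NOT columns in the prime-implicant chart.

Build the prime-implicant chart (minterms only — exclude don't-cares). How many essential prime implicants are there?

5

Round 0: 0000✓ 0001✓ 0010✓ 0101✓ 1000✓ 1001✓ 1011✓ 1101✓ 1110✓ 1111✓
Round 1: -000✓ -001✓ -101✓ 0-01✓ 00-0 000-✓ 1-01✓ 1-11✓ 10-1✓ 100-✓ 11-1✓ 111-
Round 2: --01 -00- 1--1
PIs = {--01, -00-, 00-0, 1--1, 111-}
Coverage chart:
  m0: -00-,00-0
  m1: --01,-00-
  m2: 00-0 ←essential
  m5: --01 ←essential
  m8: -00- ←essential
  m9: --01,-00-,1--1
  m11: 1--1 ←essential
  m13: --01,1--1
  m14: 111- ←essential
  m15: 1--1,111-
Essential: --01, -00-, 00-0, 1--1, 111-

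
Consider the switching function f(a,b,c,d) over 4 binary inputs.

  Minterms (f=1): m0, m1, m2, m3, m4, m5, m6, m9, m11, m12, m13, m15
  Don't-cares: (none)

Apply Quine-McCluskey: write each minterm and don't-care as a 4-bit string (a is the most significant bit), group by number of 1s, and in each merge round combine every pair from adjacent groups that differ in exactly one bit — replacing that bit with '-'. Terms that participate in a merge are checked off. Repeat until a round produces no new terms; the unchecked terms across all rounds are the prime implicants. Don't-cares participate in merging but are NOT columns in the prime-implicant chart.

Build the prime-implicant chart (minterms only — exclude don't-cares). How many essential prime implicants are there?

3

size-2^0 implicants → 0000(✓)  0001(✓)  0010(✓)  0011(✓)  0100(✓)  0101(✓)  0110(✓)  1001(✓)  1011(✓)  1100(✓)  1101(✓)  1111(✓)
size-2^1 implicants → -001(✓)  -011(✓)  -100(✓)  -101(✓)  0-00(✓)  0-01(✓)  0-10(✓)  00-0(✓)  00-1(✓)  000-(✓)  001-(✓)  01-0(✓)  010-(✓)  1-01(✓)  1-11(✓)  10-1(✓)  11-1(✓)  110-(✓)
size-2^2 implicants → --01  -0-1  -10-  0--0  0-0-  00--  1--1
Unchecked terms (primes): --01, -0-1, -10-, 0--0, 0-0-, 00--, 1--1
Minterm coverage:
  m0 ⊆ 0--0,0-0-,00--
  m1 ⊆ --01,-0-1,0-0-,00--
  m2 ⊆ 0--0,00--
  m3 ⊆ -0-1,00--
  m4 ⊆ -10-,0--0,0-0-
  m5 ⊆ --01,-10-,0-0-
  m6 ⊆ 0--0 [E]
  m9 ⊆ --01,-0-1,1--1
  m11 ⊆ -0-1,1--1
  m12 ⊆ -10- [E]
  m13 ⊆ --01,-10-,1--1
  m15 ⊆ 1--1 [E]
E = {-10-, 0--0, 1--1}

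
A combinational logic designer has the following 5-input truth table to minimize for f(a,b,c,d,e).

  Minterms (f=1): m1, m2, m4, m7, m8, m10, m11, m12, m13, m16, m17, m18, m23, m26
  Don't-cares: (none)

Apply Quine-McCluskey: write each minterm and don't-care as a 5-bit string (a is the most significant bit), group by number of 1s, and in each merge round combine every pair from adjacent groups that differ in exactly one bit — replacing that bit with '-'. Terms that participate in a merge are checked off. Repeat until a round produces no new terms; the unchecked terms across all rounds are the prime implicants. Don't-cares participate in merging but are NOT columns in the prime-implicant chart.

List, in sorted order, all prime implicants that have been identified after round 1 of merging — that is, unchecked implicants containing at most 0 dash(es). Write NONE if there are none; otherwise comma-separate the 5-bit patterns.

size-2^0 implicants → 00001(✓)  00010(✓)  00100(✓)  00111(✓)  01000(✓)  01010(✓)  01011(✓)  01100(✓)  01101(✓)  10000(✓)  10001(✓)  10010(✓)  10111(✓)  11010(✓)
size-2^1 implicants → -0001  -0010(✓)  -0111  -1010(✓)  0-010(✓)  0-100  01-00  010-0  0101-  0110-  1-010(✓)  100-0  1000-
size-2^2 implicants → --010
Unchecked terms (primes): --010, -0001, -0111, 0-100, 01-00, 010-0, 0101-, 0110-, 100-0, 1000-

NONE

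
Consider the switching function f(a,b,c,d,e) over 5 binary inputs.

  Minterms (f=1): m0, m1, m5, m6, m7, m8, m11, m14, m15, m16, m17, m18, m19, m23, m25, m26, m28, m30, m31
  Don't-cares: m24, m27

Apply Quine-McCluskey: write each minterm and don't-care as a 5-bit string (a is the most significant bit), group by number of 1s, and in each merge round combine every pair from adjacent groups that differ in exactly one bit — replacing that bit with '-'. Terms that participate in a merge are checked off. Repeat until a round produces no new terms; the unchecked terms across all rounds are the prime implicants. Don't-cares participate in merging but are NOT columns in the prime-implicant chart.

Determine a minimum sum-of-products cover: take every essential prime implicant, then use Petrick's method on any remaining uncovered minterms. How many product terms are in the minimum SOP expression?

[col 0] 00000*, 00001*, 00101*, 00110*, 00111*, 01000*, 01011*, 01110*, 01111*, 10000*, 10001*, 10010*, 10011*, 10111*, 11000*, 11001*, 11010*, 11011*, 11100*, 11110*, 11111*
[col 1] -0000*, -0001*, -0111*, -1000*, -1011*, -1110*, -1111*, 0-000*, 0-110*, 0-111*, 00-01, 0000-*, 001-1, 0011-*, 01-11*, 0111-*, 1-000*, 1-001*, 1-010*, 1-011*, 1-111*, 10-11*, 100-0*, 100-1*, 1000-*, 1001-*, 11-00*, 11-10*, 11-11*, 110-0*, 110-1*, 1100-*, 1101-*, 111-0*, 1111-*
[col 2] --000, --111, -000-, -1-11, -111-, 0-11-, 1--11, 1-0-0*, 1-0-1*, 1-00-*, 1-01-*, 100--*, 11--0, 11-1-, 110--*
[col 3] 1-0--
Prime implicants: --000, --111, -000-, -1-11, -111-, 0-11-, 00-01, 001-1, 1--11, 1-0--, 11--0, 11-1-
PI chart (minterm → PIs covering it):
  0 | --000,-000-
  1 | -000-,00-01
  5 | 00-01,001-1
  6 | 0-11-  (sole → essential)
  7 | --111,0-11-,001-1
  8 | --000  (sole → essential)
  11 | -1-11  (sole → essential)
  14 | -111-,0-11-
  15 | --111,-1-11,-111-,0-11-
  16 | --000,-000-,1-0--
  17 | -000-,1-0--
  18 | 1-0--  (sole → essential)
  19 | 1--11,1-0--
  23 | --111,1--11
  25 | 1-0--  (sole → essential)
  26 | 1-0--,11--0,11-1-
  28 | 11--0  (sole → essential)
  30 | -111-,11--0,11-1-
  31 | --111,-1-11,-111-,1--11,11-1-
Essential prime implicants: --000, -1-11, 0-11-, 1-0--, 11--0
Petrick residual → --111, 00-01
Minimum SOP uses 7 PIs: c'd'e' + cde + bde + a'cd + a'b'd'e + ac' + abe'

7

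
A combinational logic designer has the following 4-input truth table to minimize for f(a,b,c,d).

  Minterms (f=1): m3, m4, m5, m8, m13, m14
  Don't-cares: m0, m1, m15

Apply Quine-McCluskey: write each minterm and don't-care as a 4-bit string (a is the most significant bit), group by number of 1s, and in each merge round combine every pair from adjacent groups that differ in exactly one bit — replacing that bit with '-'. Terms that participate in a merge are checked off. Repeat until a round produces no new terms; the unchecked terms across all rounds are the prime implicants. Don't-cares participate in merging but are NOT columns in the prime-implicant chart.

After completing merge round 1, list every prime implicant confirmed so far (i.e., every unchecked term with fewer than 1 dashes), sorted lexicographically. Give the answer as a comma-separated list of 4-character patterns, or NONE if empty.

NONE

size-2^0 implicants → 0000(✓)  0001(✓)  0011(✓)  0100(✓)  0101(✓)  1000(✓)  1101(✓)  1110(✓)  1111(✓)
size-2^1 implicants → -000  -101  0-00(✓)  0-01(✓)  00-1  000-(✓)  010-(✓)  11-1  111-
size-2^2 implicants → 0-0-
Unchecked terms (primes): -000, -101, 0-0-, 00-1, 11-1, 111-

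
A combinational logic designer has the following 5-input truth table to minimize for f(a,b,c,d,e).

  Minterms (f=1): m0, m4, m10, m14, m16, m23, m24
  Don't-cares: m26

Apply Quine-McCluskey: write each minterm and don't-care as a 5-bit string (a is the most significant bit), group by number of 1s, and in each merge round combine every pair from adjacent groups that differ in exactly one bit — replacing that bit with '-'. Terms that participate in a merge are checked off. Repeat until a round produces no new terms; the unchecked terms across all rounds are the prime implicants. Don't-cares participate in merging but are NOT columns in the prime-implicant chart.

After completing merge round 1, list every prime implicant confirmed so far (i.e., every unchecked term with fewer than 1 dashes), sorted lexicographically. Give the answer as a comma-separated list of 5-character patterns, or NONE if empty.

10111

Round 0: 00000✓ 00100✓ 01010✓ 01110✓ 10000✓ 10111 11000✓ 11010✓
Round 1: -0000 -1010 00-00 01-10 1-000 110-0
PIs = {-0000, -1010, 00-00, 01-10, 1-000, 10111, 110-0}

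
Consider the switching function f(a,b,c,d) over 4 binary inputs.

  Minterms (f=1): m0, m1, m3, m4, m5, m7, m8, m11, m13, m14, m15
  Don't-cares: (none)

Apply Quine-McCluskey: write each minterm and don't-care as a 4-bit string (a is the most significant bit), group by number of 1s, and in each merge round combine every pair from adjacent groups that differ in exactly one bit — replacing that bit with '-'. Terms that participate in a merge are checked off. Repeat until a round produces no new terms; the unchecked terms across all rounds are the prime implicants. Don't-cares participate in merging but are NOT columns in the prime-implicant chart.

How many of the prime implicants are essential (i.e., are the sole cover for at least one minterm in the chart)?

Round 0: 0000✓ 0001✓ 0011✓ 0100✓ 0101✓ 0111✓ 1000✓ 1011✓ 1101✓ 1110✓ 1111✓
Round 1: -000 -011✓ -101✓ -111✓ 0-00✓ 0-01✓ 0-11✓ 00-1✓ 000-✓ 01-1✓ 010-✓ 1-11✓ 11-1✓ 111-
Round 2: --11 -1-1 0--1 0-0-
PIs = {--11, -000, -1-1, 0--1, 0-0-, 111-}
Coverage chart:
  m0: -000,0-0-
  m1: 0--1,0-0-
  m3: --11,0--1
  m4: 0-0- ←essential
  m5: -1-1,0--1,0-0-
  m7: --11,-1-1,0--1
  m8: -000 ←essential
  m11: --11 ←essential
  m13: -1-1 ←essential
  m14: 111- ←essential
  m15: --11,-1-1,111-
Essential: --11, -000, -1-1, 0-0-, 111-

5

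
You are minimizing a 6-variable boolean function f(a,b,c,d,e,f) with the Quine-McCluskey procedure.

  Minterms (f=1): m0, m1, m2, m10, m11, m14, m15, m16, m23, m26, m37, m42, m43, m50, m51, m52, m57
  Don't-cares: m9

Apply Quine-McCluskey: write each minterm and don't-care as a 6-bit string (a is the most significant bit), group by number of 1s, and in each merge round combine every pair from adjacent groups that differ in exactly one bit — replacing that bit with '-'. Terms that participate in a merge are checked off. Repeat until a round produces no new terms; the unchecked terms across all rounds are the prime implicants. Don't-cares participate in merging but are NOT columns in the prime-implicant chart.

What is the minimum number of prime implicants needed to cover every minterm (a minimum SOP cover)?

size-2^0 implicants → 000000(✓)  000001(✓)  000010(✓)  001001(✓)  001010(✓)  001011(✓)  001110(✓)  001111(✓)  010000(✓)  010111  011010(✓)  100101  101010(✓)  101011(✓)  110010(✓)  110011(✓)  110100  111001
size-2^1 implicants → -01010(✓)  -01011(✓)  0-0000  0-1010  00-001  00-010  0000-0  00000-  001-10(✓)  001-11(✓)  0010-1  00101-(✓)  00111-(✓)  10101-(✓)  11001-
size-2^2 implicants → -0101-  001-1-
Unchecked terms (primes): -0101-, 0-0000, 0-1010, 00-001, 00-010, 0000-0, 00000-, 001-1-, 0010-1, 010111, 100101, 11001-, 110100, 111001
Minterm coverage:
  m0 ⊆ 0-0000,0000-0,00000-
  m1 ⊆ 00-001,00000-
  m2 ⊆ 00-010,0000-0
  m10 ⊆ -0101-,0-1010,00-010,001-1-
  m11 ⊆ -0101-,001-1-,0010-1
  m14 ⊆ 001-1- [E]
  m15 ⊆ 001-1- [E]
  m16 ⊆ 0-0000 [E]
  m23 ⊆ 010111 [E]
  m26 ⊆ 0-1010 [E]
  m37 ⊆ 100101 [E]
  m42 ⊆ -0101- [E]
  m43 ⊆ -0101- [E]
  m50 ⊆ 11001- [E]
  m51 ⊆ 11001- [E]
  m52 ⊆ 110100 [E]
  m57 ⊆ 111001 [E]
E = {-0101-, 0-0000, 0-1010, 001-1-, 010111, 100101, 11001-, 110100, 111001}
Petrick residual → 00-001, 00-010
Cover = b'cd'e + a'c'd'e'f' + a'cd'ef' + a'b'd'e'f + a'b'd'ef' + a'b'ce + a'bc'def + ab'c'de'f + abc'd'e + abc'de'f' + abcd'e'f  |cover|=11

11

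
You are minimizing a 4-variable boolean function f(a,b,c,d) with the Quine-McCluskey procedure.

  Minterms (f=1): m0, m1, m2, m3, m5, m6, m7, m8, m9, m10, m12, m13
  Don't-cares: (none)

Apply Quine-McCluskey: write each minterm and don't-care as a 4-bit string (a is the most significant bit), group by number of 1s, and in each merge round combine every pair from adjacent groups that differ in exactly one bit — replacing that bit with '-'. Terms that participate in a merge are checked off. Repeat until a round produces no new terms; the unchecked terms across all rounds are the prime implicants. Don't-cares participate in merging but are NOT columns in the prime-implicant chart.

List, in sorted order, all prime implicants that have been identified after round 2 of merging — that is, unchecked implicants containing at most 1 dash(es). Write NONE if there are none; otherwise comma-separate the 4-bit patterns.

NONE

Round 0: 0000✓ 0001✓ 0010✓ 0011✓ 0101✓ 0110✓ 0111✓ 1000✓ 1001✓ 1010✓ 1100✓ 1101✓
Round 1: -000✓ -001✓ -010✓ -101✓ 0-01✓ 0-10✓ 0-11✓ 00-0✓ 00-1✓ 000-✓ 001-✓ 01-1✓ 011-✓ 1-00✓ 1-01✓ 10-0✓ 100-✓ 110-✓
Round 2: --01 -0-0 -00- 0--1 0-1- 00-- 1-0-
PIs = {--01, -0-0, -00-, 0--1, 0-1-, 00--, 1-0-}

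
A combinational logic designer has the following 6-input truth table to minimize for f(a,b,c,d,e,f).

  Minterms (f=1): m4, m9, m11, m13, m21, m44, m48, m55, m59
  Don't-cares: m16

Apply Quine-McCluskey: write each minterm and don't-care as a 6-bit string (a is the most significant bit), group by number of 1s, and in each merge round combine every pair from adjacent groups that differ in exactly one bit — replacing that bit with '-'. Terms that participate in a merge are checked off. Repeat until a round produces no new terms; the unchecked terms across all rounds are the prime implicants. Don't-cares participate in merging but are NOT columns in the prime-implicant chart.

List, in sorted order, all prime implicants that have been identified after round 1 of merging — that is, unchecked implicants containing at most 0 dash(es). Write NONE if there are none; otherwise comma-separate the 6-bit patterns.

Round 0: 000100 001001✓ 001011✓ 001101✓ 010000✓ 010101 101100 110000✓ 110111 111011
Round 1: -10000 001-01 0010-1
PIs = {-10000, 000100, 001-01, 0010-1, 010101, 101100, 110111, 111011}

000100, 010101, 101100, 110111, 111011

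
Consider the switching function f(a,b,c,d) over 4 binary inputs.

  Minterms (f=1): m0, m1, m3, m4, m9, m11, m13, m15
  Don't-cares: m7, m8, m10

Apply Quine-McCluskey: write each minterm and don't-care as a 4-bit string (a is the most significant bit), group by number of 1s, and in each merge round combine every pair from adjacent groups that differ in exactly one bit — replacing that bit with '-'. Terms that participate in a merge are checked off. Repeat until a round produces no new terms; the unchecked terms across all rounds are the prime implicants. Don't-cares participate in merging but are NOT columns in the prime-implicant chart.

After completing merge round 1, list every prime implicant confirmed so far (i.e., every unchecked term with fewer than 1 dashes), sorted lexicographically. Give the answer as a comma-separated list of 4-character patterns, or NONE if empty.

size-2^0 implicants → 0000(✓)  0001(✓)  0011(✓)  0100(✓)  0111(✓)  1000(✓)  1001(✓)  1010(✓)  1011(✓)  1101(✓)  1111(✓)
size-2^1 implicants → -000(✓)  -001(✓)  -011(✓)  -111(✓)  0-00  0-11(✓)  00-1(✓)  000-(✓)  1-01(✓)  1-11(✓)  10-0(✓)  10-1(✓)  100-(✓)  101-(✓)  11-1(✓)
size-2^2 implicants → --11  -0-1  -00-  1--1  10--
Unchecked terms (primes): --11, -0-1, -00-, 0-00, 1--1, 10--

NONE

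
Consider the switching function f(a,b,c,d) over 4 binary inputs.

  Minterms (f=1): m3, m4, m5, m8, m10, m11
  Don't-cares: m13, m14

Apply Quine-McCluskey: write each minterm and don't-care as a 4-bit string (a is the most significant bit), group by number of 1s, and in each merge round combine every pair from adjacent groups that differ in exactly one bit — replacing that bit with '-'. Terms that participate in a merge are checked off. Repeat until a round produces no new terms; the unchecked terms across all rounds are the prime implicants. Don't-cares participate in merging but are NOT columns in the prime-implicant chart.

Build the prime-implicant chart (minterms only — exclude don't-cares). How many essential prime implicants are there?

Round 0: 0011✓ 0100✓ 0101✓ 1000✓ 1010✓ 1011✓ 1101✓ 1110✓
Round 1: -011 -101 010- 1-10 10-0 101-
PIs = {-011, -101, 010-, 1-10, 10-0, 101-}
Coverage chart:
  m3: -011 ←essential
  m4: 010- ←essential
  m5: -101,010-
  m8: 10-0 ←essential
  m10: 1-10,10-0,101-
  m11: -011,101-
Essential: -011, 010-, 10-0

3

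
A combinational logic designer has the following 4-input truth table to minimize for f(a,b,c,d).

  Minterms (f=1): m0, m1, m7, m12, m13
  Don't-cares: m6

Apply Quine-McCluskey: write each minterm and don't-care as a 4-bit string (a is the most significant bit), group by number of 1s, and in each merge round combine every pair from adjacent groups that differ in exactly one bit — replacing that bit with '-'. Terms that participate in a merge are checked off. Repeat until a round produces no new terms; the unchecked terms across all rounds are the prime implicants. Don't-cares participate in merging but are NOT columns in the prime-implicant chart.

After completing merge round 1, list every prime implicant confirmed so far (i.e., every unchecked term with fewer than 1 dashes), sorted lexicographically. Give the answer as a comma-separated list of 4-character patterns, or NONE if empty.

Round 0: 0000✓ 0001✓ 0110✓ 0111✓ 1100✓ 1101✓
Round 1: 000- 011- 110-
PIs = {000-, 011-, 110-}

NONE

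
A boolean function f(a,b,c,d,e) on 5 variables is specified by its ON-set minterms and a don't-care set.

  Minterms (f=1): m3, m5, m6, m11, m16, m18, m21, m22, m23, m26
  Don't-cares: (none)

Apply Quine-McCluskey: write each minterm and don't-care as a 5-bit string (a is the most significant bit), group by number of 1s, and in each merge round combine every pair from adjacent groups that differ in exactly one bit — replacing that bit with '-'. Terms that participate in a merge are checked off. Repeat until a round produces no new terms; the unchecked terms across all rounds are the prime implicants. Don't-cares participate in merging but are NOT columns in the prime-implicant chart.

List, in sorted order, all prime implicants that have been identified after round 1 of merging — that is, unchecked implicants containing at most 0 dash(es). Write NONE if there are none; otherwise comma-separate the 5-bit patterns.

NONE

[col 0] 00011*, 00101*, 00110*, 01011*, 10000*, 10010*, 10101*, 10110*, 10111*, 11010*
[col 1] -0101, -0110, 0-011, 1-010, 10-10, 100-0, 101-1, 1011-
Prime implicants: -0101, -0110, 0-011, 1-010, 10-10, 100-0, 101-1, 1011-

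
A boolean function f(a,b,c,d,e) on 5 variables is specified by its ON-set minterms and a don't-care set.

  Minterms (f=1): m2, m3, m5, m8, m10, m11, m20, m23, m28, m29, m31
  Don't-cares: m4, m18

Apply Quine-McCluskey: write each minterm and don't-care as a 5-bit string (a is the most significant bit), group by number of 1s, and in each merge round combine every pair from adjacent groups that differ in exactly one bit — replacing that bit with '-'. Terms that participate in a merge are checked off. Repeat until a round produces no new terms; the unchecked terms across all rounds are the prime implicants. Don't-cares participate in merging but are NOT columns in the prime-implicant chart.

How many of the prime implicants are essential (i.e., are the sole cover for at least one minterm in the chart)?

4

[col 0] 00010*, 00011*, 00100*, 00101*, 01000*, 01010*, 01011*, 10010*, 10100*, 10111*, 11100*, 11101*, 11111*
[col 1] -0010, -0100, 0-010*, 0-011*, 0001-*, 0010-, 010-0, 0101-*, 1-100, 1-111, 111-1, 1110-
[col 2] 0-01-
Prime implicants: -0010, -0100, 0-01-, 0010-, 010-0, 1-100, 1-111, 111-1, 1110-
PI chart (minterm → PIs covering it):
  2 | -0010,0-01-
  3 | 0-01-  (sole → essential)
  5 | 0010-  (sole → essential)
  8 | 010-0  (sole → essential)
  10 | 0-01-,010-0
  11 | 0-01-  (sole → essential)
  20 | -0100,1-100
  23 | 1-111  (sole → essential)
  28 | 1-100,1110-
  29 | 111-1,1110-
  31 | 1-111,111-1
Essential prime implicants: 0-01-, 0010-, 010-0, 1-111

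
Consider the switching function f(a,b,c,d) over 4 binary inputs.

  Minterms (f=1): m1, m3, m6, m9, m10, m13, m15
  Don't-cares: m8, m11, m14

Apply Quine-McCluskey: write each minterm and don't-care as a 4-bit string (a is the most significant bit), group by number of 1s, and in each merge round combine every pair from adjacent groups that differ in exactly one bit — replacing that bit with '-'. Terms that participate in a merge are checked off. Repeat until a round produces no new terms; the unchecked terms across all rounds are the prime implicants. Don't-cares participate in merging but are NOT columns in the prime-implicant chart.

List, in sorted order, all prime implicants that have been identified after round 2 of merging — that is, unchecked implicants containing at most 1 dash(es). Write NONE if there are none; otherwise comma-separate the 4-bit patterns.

size-2^0 implicants → 0001(✓)  0011(✓)  0110(✓)  1000(✓)  1001(✓)  1010(✓)  1011(✓)  1101(✓)  1110(✓)  1111(✓)
size-2^1 implicants → -001(✓)  -011(✓)  -110  00-1(✓)  1-01(✓)  1-10(✓)  1-11(✓)  10-0(✓)  10-1(✓)  100-(✓)  101-(✓)  11-1(✓)  111-(✓)
size-2^2 implicants → -0-1  1--1  1-1-  10--
Unchecked terms (primes): -0-1, -110, 1--1, 1-1-, 10--

-110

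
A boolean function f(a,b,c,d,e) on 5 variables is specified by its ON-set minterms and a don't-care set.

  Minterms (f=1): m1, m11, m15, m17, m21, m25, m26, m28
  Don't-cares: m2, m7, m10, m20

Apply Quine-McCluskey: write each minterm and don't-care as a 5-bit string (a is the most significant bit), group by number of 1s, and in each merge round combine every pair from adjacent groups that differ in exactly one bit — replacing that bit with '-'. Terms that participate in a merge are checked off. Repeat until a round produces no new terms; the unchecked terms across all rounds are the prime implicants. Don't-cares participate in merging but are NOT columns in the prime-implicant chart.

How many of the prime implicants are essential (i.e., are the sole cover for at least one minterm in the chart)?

4

Round 0: 00001✓ 00010✓ 00111✓ 01010✓ 01011✓ 01111✓ 10001✓ 10100✓ 10101✓ 11001✓ 11010✓ 11100✓
Round 1: -0001 -1010 0-010 0-111 01-11 0101- 1-001 1-100 10-01 1010-
PIs = {-0001, -1010, 0-010, 0-111, 01-11, 0101-, 1-001, 1-100, 10-01, 1010-}
Coverage chart:
  m1: -0001 ←essential
  m11: 01-11,0101-
  m15: 0-111,01-11
  m17: -0001,1-001,10-01
  m21: 10-01,1010-
  m25: 1-001 ←essential
  m26: -1010 ←essential
  m28: 1-100 ←essential
Essential: -0001, -1010, 1-001, 1-100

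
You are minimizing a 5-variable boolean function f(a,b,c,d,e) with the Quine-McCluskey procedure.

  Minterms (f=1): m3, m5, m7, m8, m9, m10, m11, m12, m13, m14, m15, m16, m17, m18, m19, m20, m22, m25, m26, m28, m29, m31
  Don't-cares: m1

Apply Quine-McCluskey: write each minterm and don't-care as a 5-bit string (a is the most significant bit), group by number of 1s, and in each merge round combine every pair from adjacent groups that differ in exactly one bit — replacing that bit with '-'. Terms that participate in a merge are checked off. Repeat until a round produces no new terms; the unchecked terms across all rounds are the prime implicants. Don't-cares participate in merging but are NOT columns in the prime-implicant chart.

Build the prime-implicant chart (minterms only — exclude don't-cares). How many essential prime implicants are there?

Round 0: 00001✓ 00011✓ 00101✓ 00111✓ 01000✓ 01001✓ 01010✓ 01011✓ 01100✓ 01101✓ 01110✓ 01111✓ 10000✓ 10001✓ 10010✓ 10011✓ 10100✓ 10110✓ 11001✓ 11010✓ 11100✓ 11101✓ 11111✓
Round 1: -0001✓ -0011✓ -1001✓ -1010 -1100✓ -1101✓ -1111✓ 0-001✓ 0-011✓ 0-101✓ 0-111✓ 00-01✓ 00-11✓ 000-1✓ 001-1✓ 01-00✓ 01-01✓ 01-10✓ 01-11✓ 010-0✓ 010-1✓ 0100-✓ 0101-✓ 011-0✓ 011-1✓ 0110-✓ 0111-✓ 1-001✓ 1-010 1-100 10-00✓ 10-10✓ 100-0✓ 100-1✓ 1000-✓ 1001-✓ 101-0✓ 11-01✓ 111-1✓ 1110-✓
Round 2: --001 -00-1 -1-01 -11-1 -110- 0--01✓ 0--11✓ 0-0-1✓ 0-1-1✓ 00--1✓ 01--0✓ 01--1✓ 01-0-✓ 01-1-✓ 010--✓ 011--✓ 10--0 100--
Round 3: 0---1 01---
PIs = {--001, -00-1, -1-01, -1010, -11-1, -110-, 0---1, 01---, 1-010, 1-100, 10--0, 100--}
Coverage chart:
  m3: -00-1,0---1
  m5: 0---1 ←essential
  m7: 0---1 ←essential
  m8: 01--- ←essential
  m9: --001,-1-01,0---1,01---
  m10: -1010,01---
  m11: 0---1,01---
  m12: -110-,01---
  m13: -1-01,-11-1,-110-,0---1,01---
  m14: 01--- ←essential
  m15: -11-1,0---1,01---
  m16: 10--0,100--
  m17: --001,-00-1,100--
  m18: 1-010,10--0,100--
  m19: -00-1,100--
  m20: 1-100,10--0
  m22: 10--0 ←essential
  m25: --001,-1-01
  m26: -1010,1-010
  m28: -110-,1-100
  m29: -1-01,-11-1,-110-
  m31: -11-1 ←essential
Essential: -11-1, 0---1, 01---, 10--0

4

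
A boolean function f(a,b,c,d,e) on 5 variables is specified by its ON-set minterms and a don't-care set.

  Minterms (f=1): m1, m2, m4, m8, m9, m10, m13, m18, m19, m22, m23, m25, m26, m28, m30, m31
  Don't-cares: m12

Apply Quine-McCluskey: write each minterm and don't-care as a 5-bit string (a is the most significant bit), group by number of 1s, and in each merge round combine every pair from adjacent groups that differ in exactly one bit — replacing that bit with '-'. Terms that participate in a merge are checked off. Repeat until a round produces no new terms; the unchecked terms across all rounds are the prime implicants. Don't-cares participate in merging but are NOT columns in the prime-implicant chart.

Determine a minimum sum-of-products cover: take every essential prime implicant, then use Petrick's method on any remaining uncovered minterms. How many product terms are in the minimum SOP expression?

8

Round 0: 00001✓ 00010✓ 00100✓ 01000✓ 01001✓ 01010✓ 01100✓ 01101✓ 10010✓ 10011✓ 10110✓ 10111✓ 11001✓ 11010✓ 11100✓ 11110✓ 11111✓
Round 1: -0010✓ -1001 -1010✓ -1100 0-001 0-010✓ 0-100 01-00✓ 01-01✓ 010-0 0100-✓ 0110-✓ 1-010✓ 1-110✓ 1-111✓ 10-10✓ 10-11✓ 1001-✓ 1011-✓ 11-10✓ 111-0 1111-✓
Round 2: --010 01-0- 1--10 1-11- 10-1-
PIs = {--010, -1001, -1100, 0-001, 0-100, 01-0-, 010-0, 1--10, 1-11-, 10-1-, 111-0}
Coverage chart:
  m1: 0-001 ←essential
  m2: --010 ←essential
  m4: 0-100 ←essential
  m8: 01-0-,010-0
  m9: -1001,0-001,01-0-
  m10: --010,010-0
  m13: 01-0- ←essential
  m18: --010,1--10,10-1-
  m19: 10-1- ←essential
  m22: 1--10,1-11-,10-1-
  m23: 1-11-,10-1-
  m25: -1001 ←essential
  m26: --010,1--10
  m28: -1100,111-0
  m30: 1--10,1-11-,111-0
  m31: 1-11- ←essential
Essential: --010, -1001, 0-001, 0-100, 01-0-, 1-11-, 10-1-
Petrick residual → -1100
Min cover (8 terms): c'de' + bc'd'e + bcd'e' + a'c'd'e + a'cd'e' + a'bd' + acd + ab'd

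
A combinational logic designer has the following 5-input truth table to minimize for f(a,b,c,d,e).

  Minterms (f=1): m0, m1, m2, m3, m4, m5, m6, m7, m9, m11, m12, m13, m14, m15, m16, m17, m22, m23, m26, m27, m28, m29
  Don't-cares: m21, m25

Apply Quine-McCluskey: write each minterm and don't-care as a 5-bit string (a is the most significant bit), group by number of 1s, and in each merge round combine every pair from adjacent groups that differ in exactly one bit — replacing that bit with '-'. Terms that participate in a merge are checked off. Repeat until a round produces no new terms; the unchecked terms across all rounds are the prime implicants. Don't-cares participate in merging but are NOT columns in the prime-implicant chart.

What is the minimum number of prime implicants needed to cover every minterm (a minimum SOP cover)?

7

Round 0: 00000✓ 00001✓ 00010✓ 00011✓ 00100✓ 00101✓ 00110✓ 00111✓ 01001✓ 01011✓ 01100✓ 01101✓ 01110✓ 01111✓ 10000✓ 10001✓ 10101✓ 10110✓ 10111✓ 11001✓ 11010✓ 11011✓ 11100✓ 11101✓
Round 1: -0000✓ -0001✓ -0101✓ -0110✓ -0111✓ -1001✓ -1011✓ -1100✓ -1101✓ 0-001✓ 0-011✓ 0-100✓ 0-101✓ 0-110✓ 0-111✓ 00-00✓ 00-01✓ 00-10✓ 00-11✓ 000-0✓ 000-1✓ 0000-✓ 0001-✓ 001-0✓ 001-1✓ 0010-✓ 0011-✓ 01-01✓ 01-11✓ 010-1✓ 011-0✓ 011-1✓ 0110-✓ 0111-✓ 1-001✓ 1-101✓ 10-01✓ 1000-✓ 101-1✓ 1011-✓ 11-01✓ 110-1✓ 1101- 1110-✓
Round 2: --001✓ --101✓ -0-01✓ -000- -01-1 -011- -1-01✓ -10-1 -110- 0--01✓ 0--11✓ 0-0-1✓ 0-1-0✓ 0-1-1✓ 0-10-✓ 0-11-✓ 00--0✓ 00--1✓ 00-0-✓ 00-1-✓ 000--✓ 001--✓ 01--1✓ 011--✓ 1--01✓
Round 3: ---01 0---1 0-1-- 00---
PIs = {---01, -000-, -01-1, -011-, -10-1, -110-, 0---1, 0-1--, 00---, 1101-}
Coverage chart:
  m0: -000-,00---
  m1: ---01,-000-,0---1,00---
  m2: 00--- ←essential
  m3: 0---1,00---
  m4: 0-1--,00---
  m5: ---01,-01-1,0---1,0-1--,00---
  m6: -011-,0-1--,00---
  m7: -01-1,-011-,0---1,0-1--,00---
  m9: ---01,-10-1,0---1
  m11: -10-1,0---1
  m12: -110-,0-1--
  m13: ---01,-110-,0---1,0-1--
  m14: 0-1-- ←essential
  m15: 0---1,0-1--
  m16: -000- ←essential
  m17: ---01,-000-
  m22: -011- ←essential
  m23: -01-1,-011-
  m26: 1101- ←essential
  m27: -10-1,1101-
  m28: -110- ←essential
  m29: ---01,-110-
Essential: -000-, -011-, -110-, 0-1--, 00---, 1101-
Petrick residual → -10-1
Min cover (7 terms): b'c'd' + b'cd + bc'e + bcd' + a'c + a'b' + abc'd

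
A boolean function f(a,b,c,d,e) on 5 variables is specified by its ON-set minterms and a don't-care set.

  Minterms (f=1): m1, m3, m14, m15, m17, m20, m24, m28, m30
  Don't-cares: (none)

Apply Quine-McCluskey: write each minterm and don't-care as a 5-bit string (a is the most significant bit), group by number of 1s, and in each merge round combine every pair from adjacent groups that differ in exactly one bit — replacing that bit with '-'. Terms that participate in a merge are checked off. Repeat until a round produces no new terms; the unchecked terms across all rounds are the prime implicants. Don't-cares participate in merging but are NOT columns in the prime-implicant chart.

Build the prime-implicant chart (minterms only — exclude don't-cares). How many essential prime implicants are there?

5

size-2^0 implicants → 00001(✓)  00011(✓)  01110(✓)  01111(✓)  10001(✓)  10100(✓)  11000(✓)  11100(✓)  11110(✓)
size-2^1 implicants → -0001  -1110  000-1  0111-  1-100  11-00  111-0
Unchecked terms (primes): -0001, -1110, 000-1, 0111-, 1-100, 11-00, 111-0
Minterm coverage:
  m1 ⊆ -0001,000-1
  m3 ⊆ 000-1 [E]
  m14 ⊆ -1110,0111-
  m15 ⊆ 0111- [E]
  m17 ⊆ -0001 [E]
  m20 ⊆ 1-100 [E]
  m24 ⊆ 11-00 [E]
  m28 ⊆ 1-100,11-00,111-0
  m30 ⊆ -1110,111-0
E = {-0001, 000-1, 0111-, 1-100, 11-00}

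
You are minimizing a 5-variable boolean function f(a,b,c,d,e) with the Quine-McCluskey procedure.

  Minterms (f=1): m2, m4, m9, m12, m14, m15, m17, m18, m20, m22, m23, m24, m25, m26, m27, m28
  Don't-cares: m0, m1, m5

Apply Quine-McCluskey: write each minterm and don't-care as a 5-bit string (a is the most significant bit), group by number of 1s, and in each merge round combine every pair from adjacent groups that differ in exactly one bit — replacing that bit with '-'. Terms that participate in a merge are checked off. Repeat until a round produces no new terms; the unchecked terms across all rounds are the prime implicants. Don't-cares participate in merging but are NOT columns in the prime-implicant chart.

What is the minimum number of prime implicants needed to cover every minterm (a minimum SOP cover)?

6

size-2^0 implicants → 00000(✓)  00001(✓)  00010(✓)  00100(✓)  00101(✓)  01001(✓)  01100(✓)  01110(✓)  01111(✓)  10001(✓)  10010(✓)  10100(✓)  10110(✓)  10111(✓)  11000(✓)  11001(✓)  11010(✓)  11011(✓)  11100(✓)
size-2^1 implicants → -0001(✓)  -0010  -0100(✓)  -1001(✓)  -1100(✓)  0-001(✓)  0-100(✓)  00-00(✓)  00-01(✓)  000-0  0000-(✓)  0010-(✓)  011-0  0111-  1-001(✓)  1-010  1-100(✓)  10-10  101-0  1011-  11-00  110-0(✓)  110-1(✓)  1100-(✓)  1101-(✓)
size-2^2 implicants → --001  --100  00-0-  110--
Unchecked terms (primes): --001, --100, -0010, 00-0-, 000-0, 011-0, 0111-, 1-010, 10-10, 101-0, 1011-, 11-00, 110--
Minterm coverage:
  m2 ⊆ -0010,000-0
  m4 ⊆ --100,00-0-
  m9 ⊆ --001 [E]
  m12 ⊆ --100,011-0
  m14 ⊆ 011-0,0111-
  m15 ⊆ 0111- [E]
  m17 ⊆ --001 [E]
  m18 ⊆ -0010,1-010,10-10
  m20 ⊆ --100,101-0
  m22 ⊆ 10-10,101-0,1011-
  m23 ⊆ 1011- [E]
  m24 ⊆ 11-00,110--
  m25 ⊆ --001,110--
  m26 ⊆ 1-010,110--
  m27 ⊆ 110-- [E]
  m28 ⊆ --100,11-00
E = {--001, 0111-, 1011-, 110--}
Petrick residual → --100, -0010
Cover = c'd'e + cd'e' + b'c'de' + a'bcd + ab'cd + abc'  |cover|=6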